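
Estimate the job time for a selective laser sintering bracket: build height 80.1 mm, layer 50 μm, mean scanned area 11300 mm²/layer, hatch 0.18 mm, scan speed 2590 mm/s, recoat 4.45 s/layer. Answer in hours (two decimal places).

12.77 hours

Layers = ⌈80.1/0.05⌉ = 1602.
Hatch length per layer = 11300 / 0.18, so 62777.8 mm.
Scan time per layer = 62777.8 / 2590, so 24.2385 s.
Time per layer = 24.2385 + 4.45, so 28.6885 s.
Total: 1602 × 28.6885 s = 45958.977 s → 12.77 hours.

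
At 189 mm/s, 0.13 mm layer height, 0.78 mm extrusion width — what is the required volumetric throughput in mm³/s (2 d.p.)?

19.16

A = 0.13 × 0.78 = 0.1014 mm².
Q = v·A = 189 × 0.1014 = 19.16 mm³/s.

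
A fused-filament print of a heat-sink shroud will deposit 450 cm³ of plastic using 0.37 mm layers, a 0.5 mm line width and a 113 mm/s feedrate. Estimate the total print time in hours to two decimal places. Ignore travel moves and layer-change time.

5.98 hours

Extrusion cross-section = 0.37 × 0.5 = 0.185 mm².
Total extruded path = 450000/0.185 = 2432432.4 mm.
Print-move time = 2432432.4 / 113, so 21526 s.
In the requested units: 21526 s = 5.98 hours.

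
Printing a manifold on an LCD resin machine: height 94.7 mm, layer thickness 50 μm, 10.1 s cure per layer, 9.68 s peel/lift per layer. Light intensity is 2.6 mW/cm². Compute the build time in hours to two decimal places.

10.41 hours

Number of layers: 94.7 / 0.05 → 1894 (rounded up).
Each layer takes = 10.1 + 9.68, so 19.78 s.
Build time: 1894 × 19.78 s = 37463.32 s, i.e. 10.41 hours.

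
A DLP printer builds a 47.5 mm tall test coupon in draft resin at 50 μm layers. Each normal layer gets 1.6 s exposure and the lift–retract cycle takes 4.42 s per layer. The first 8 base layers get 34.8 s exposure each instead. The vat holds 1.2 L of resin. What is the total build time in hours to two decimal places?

Layers = ⌈47.5/0.05⌉ = 950.
Base layers = 8 × (34.8 + 4.42) = 313.76 s.
Normal layers = 942 × (1.6 + 4.42), so 5670.84 s.
Total = 313.76 + 5670.84 = 5984.6 s = 1.66 hours.

1.66 hours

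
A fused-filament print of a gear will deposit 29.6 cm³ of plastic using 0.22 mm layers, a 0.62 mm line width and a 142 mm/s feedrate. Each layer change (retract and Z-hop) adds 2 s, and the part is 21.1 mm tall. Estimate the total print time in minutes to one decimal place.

Bead cross-section = 0.22 × 0.62 = 0.1364 mm².
Toolpath length = 29.6 cm³ / 0.1364 mm² = 29600 / 0.1364 = 217008.8 mm.
Print-move time: 217008.8 / 142 → 1528.2 s.
Layers = ⌈21.1/0.22⌉ = 96.
Layer-change overhead = 96 × 2 = 192 s.
Total = 1528.2 + 192 = 1720.2 s = 28.7 minutes.

28.7 minutes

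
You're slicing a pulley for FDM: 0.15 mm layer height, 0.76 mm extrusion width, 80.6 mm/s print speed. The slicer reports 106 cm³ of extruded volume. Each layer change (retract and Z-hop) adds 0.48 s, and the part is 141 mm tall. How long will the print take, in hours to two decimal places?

Line area: 0.15 × 0.76 → 0.114 mm².
Total extruded path = 106000/0.114 = 929824.6 mm.
Time extruding = 929824.6 / 80.6, so 11536.3 s.
Layers = ⌈141/0.15⌉ = 940.
Non-print overhead = 940 × 0.48 = 451.2 s.
Total = 11536.3 + 451.2 = 11987.5 s = 3.33 hours.

3.33 hours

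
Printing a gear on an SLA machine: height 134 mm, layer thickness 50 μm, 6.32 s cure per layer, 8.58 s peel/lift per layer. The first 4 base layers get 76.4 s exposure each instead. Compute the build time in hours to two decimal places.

Layer count = ceil(134 / 0.05) = 2680.
Bottom layers: 4 × (76.4 + 8.58) → 339.92 s.
Normal layers = 2676 × (6.32 + 8.58), so 39872.4 s.
Total = 339.92 + 39872.4 = 40212.32 s = 11.17 hours.

11.17 hours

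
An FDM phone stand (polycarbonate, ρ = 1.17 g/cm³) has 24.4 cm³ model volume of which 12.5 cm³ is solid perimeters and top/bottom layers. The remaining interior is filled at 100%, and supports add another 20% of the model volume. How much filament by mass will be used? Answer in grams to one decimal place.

34.3 g

Interior volume = 24.4 − 12.5 = 11.9 cm³.
Deposited infill = 1.00 × 11.9 = 11.9 cm³.
Support = 0.20 × 24.4, so 4.88 cm³.
Total printed volume = 12.5 + 11.9 + 4.88 = 29.28 cm³.
Mass: 29.28 × 1.17 → 34.2576 g.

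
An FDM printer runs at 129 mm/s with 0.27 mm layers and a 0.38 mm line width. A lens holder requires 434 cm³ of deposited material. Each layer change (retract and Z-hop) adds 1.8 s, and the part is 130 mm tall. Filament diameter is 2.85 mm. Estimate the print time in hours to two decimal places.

Extrusion cross-section = 0.27 × 0.38 = 0.1026 mm².
Path length: 434000 mm³ / 0.1026 mm² → 4230019.5 mm.
Extrusion time = 4230019.5 / 129, so 32790.8 s.
Layers = ⌈130/0.27⌉ = 482.
Non-print overhead = 482 × 1.8 = 867.6 s.
Total = 32790.8 + 867.6 = 33658.4 s = 9.35 hours.

9.35 hours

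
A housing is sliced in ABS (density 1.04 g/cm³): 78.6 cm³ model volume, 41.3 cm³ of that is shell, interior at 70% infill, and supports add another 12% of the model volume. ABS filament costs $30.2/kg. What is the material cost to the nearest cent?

$2.41

Interior volume = 78.6 − 41.3, so 37.3 cm³.
Infill volume = 0.70 × 37.3 = 26.11 cm³.
Support = 0.12 × 78.6, so 9.432 cm³.
Total printed volume = 41.3 + 26.11 + 9.432, so 76.842 cm³.
Mass: 76.842 × 1.04 → 79.91568 g.
At $30.2/kg: 79.91568/1000 × 30.2 = $2.41.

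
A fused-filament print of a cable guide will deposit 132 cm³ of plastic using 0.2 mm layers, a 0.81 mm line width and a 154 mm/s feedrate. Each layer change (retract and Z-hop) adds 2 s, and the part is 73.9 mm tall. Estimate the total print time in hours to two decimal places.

Line area = 0.2 × 0.81 = 0.162 mm².
Toolpath length = 132 cm³ / 0.162 mm² = 132000 / 0.162 = 814814.8 mm.
Time extruding = 814814.8 / 154, so 5291 s.
Layer count = ceil(73.9 / 0.2) = 370.
Layer-change overhead = 370 × 2, so 740 s.
Total = 5291 + 740 = 6031 s = 1.68 hours.

1.68 hours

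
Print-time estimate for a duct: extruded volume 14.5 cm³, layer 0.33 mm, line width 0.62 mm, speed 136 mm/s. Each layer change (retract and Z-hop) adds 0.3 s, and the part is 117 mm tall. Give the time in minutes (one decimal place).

10.5 minutes

Extrusion cross-section = 0.33 × 0.62 = 0.2046 mm².
Toolpath length = 14.5 cm³ / 0.2046 mm² = 14500 / 0.2046 = 70870 mm.
Extrusion time: 70870 / 136 → 521.1 s.
Layer count = ceil(117 / 0.33) = 355.
Layer-change overhead: 355 × 0.3 → 106.5 s.
Altogether 521.1 + 106.5 = 627.6 s, i.e. 10.5 minutes.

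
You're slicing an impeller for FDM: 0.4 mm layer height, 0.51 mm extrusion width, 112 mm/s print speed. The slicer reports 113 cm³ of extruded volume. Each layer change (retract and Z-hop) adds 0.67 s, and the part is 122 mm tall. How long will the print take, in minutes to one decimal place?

Bead cross-section: 0.4 × 0.51 → 0.204 mm².
Total extruded path = 113000/0.204 = 553921.6 mm.
Extrusion time = 553921.6 / 112 = 4945.7 s.
Layers = ⌈122/0.4⌉ = 305.
Z-hop total: 305 × 0.67 → 204.35 s.
Total = 4945.7 + 204.35 = 5150.05 s = 85.8 minutes.

85.8 minutes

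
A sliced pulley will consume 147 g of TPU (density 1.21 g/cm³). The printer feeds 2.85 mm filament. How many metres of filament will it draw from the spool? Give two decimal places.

19.04 m

Extruded volume: 147/1.21 = 121.4876 cm³ (121487.6 mm³).
Filament cross-section = π × (2.85/2)² = 6.3794 mm².
L = V/A = 121487.6/6.3794 = 19043.73 mm → 19.04 m.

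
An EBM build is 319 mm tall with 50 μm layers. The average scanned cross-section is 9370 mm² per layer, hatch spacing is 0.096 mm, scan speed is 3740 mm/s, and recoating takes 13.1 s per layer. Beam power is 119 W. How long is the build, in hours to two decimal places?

69.47 hours

Layer count = ceil(319 / 0.05) = 6380.
Per-layer scan distance: 9370 / 0.096 → 97604.2 mm.
Scan time per layer: 97604.2 / 3740 → 26.0974 s.
Layer cycle = 26.0974 + 13.1, so 39.1974 s.
Total: 6380 × 39.1974 s = 250079.412 s → 69.47 hours.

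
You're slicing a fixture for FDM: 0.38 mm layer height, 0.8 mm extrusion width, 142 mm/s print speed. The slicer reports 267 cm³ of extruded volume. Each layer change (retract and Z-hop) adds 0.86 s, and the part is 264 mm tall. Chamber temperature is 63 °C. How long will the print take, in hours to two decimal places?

1.88 hours

Bead cross-section = 0.38 × 0.8, so 0.304 mm².
Toolpath length = 267 cm³ / 0.304 mm² = 267000 / 0.304 = 878289.5 mm.
Extrusion time = 878289.5 / 142, so 6185.1 s.
Layer count = ceil(264 / 0.38) = 695.
Layer-change overhead = 695 × 0.86 = 597.7 s.
Altogether 6185.1 + 597.7 = 6782.8 s, i.e. 1.88 hours.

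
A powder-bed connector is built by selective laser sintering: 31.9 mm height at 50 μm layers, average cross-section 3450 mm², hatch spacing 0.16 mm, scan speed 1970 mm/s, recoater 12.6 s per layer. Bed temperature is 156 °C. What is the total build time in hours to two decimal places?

Number of layers: 31.9 / 0.05 → 638 (rounded up).
Hatch length per layer = 3450 / 0.16, so 21562.5 mm.
Per-layer scan time = 21562.5 / 1970, so 10.9454 s.
Time per layer = 10.9454 + 12.6 = 23.5454 s.
Build time = 638 × 23.5454 = 15021.9652 s = 4.17 hours.

4.17 hours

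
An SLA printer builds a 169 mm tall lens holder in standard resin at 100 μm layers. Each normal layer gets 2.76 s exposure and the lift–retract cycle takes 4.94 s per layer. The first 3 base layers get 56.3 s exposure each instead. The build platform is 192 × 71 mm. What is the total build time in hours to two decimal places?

3.66 hours

Layer count = ceil(169 / 0.1) = 1690.
Base layers = 3 × (56.3 + 4.94) = 183.72 s.
Normal layers = 1687 × (2.76 + 4.94), so 12989.9 s.
Total = 183.72 + 12989.9 = 13173.62 s = 3.66 hours.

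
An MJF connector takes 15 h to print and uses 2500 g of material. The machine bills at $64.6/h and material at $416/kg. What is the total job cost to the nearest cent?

$2009.00

Time charge = 64.6 × 15 = $969.00.
Material cost: 416 × 2500/1000 → $1040.00.
Job cost: 969.00 + 1040.00 = $2009.00.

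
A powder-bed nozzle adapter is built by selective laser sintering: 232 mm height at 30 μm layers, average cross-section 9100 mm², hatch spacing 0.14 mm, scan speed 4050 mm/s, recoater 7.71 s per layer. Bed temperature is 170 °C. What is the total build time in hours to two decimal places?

Number of layers: 232 / 0.03 → 7734 (rounded up).
Hatch length per layer = 9100 / 0.14 = 65000 mm.
Laser time per layer = 65000 / 4050, so 16.0494 s.
Time per layer: 16.0494 + 7.71 → 23.7594 s.
Build time = 7734 × 23.7594 = 183755.1996 s = 51.04 hours.

51.04 hours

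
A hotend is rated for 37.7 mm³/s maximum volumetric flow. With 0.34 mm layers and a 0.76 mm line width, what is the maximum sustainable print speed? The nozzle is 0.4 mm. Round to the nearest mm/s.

146 mm/s

A = 0.34 × 0.76, so 0.2584 mm².
v_max = Q/A = 37.7/0.2584 = 145.90 mm/s → 146 mm/s.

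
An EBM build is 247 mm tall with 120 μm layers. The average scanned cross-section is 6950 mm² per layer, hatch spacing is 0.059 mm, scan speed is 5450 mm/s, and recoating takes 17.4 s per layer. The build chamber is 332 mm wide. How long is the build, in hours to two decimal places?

Layers = ⌈247/0.12⌉ = 2059.
Scan path per layer = 6950 / 0.059, so 117796.6 mm.
Per-layer scan time = 117796.6 / 5450 = 21.6141 s.
Time per layer: 21.6141 + 17.4 → 39.0141 s.
Total: 2059 × 39.0141 s = 80330.0319 s → 22.31 hours.

22.31 hours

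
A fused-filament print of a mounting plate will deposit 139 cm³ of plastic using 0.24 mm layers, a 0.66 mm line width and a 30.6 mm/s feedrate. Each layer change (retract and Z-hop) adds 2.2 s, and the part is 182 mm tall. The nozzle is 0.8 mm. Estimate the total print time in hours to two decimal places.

8.43 hours

Extrusion cross-section = 0.24 × 0.66, so 0.1584 mm².
Path length: 139000 mm³ / 0.1584 mm² → 877525.3 mm.
Time extruding = 877525.3 / 30.6 = 28677.3 s.
Layer count = ceil(182 / 0.24) = 759.
Z-hop total = 759 × 2.2 = 1669.8 s.
Altogether 28677.3 + 1669.8 = 30347.1 s, i.e. 8.43 hours.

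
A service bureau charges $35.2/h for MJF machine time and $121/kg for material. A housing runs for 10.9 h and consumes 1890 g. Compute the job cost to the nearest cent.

Machine-time cost: 35.2 × 10.9 → $383.68.
Feedstock cost = 121 × 1890/1000 = $228.69.
Job cost: 383.68 + 228.69 = $612.37.

$612.37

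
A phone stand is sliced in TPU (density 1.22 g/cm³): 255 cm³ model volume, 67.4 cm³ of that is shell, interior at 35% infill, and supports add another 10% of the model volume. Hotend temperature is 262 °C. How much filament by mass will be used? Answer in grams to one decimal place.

Interior volume = 255 − 67.4, so 187.6 cm³.
Infill deposited = 0.35 × 187.6 = 65.66 cm³.
Support = 0.10 × 255, so 25.5 cm³.
Total extruded = 67.4 + 65.66 + 25.5 = 158.56 cm³.
Mass = 158.56 × 1.22, so 193.4432 g.

193.4 g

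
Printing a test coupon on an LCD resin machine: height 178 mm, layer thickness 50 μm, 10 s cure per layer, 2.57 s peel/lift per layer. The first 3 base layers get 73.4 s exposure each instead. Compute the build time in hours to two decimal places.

Layers = ⌈178/0.05⌉ = 3560.
Base layers: 3 × (73.4 + 2.57) → 227.91 s.
Normal layers: 3557 × (10 + 2.57) → 44711.49 s.
Sum: 227.91 + 44711.49 = 44939.4 s → 12.48 hours.

12.48 hours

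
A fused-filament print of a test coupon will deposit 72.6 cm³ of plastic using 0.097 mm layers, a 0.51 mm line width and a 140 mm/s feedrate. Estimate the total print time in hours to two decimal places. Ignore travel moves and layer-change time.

2.91 hours

Line area: 0.097 × 0.51 → 0.04947 mm².
Path length: 72600 mm³ / 0.04947 mm² → 1467556.1 mm.
Print-move time: 1467556.1 / 140 → 10482.5 s.
10482.5 s = 2.91 hours.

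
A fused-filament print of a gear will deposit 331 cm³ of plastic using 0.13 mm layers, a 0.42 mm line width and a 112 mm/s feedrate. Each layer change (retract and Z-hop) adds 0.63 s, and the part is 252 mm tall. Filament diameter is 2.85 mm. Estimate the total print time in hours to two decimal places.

Extrusion cross-section = 0.13 × 0.42 = 0.0546 mm².
Toolpath length = 331 cm³ / 0.0546 mm² = 331000 / 0.0546 = 6062271.1 mm.
Time extruding = 6062271.1 / 112 = 54127.4 s.
Layers = ⌈252/0.13⌉ = 1939.
Layer-change overhead = 1939 × 0.63, so 1221.57 s.
Total = 54127.4 + 1221.57 = 55348.97 s = 15.37 hours.

15.37 hours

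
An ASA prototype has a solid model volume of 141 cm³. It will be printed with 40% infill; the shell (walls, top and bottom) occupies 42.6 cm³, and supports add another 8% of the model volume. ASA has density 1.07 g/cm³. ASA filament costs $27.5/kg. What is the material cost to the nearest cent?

$2.74

Interior volume = 141 − 42.6, so 98.4 cm³.
Infill volume: 0.40 × 98.4 → 39.36 cm³.
Support = 0.08 × 141 = 11.28 cm³.
Total extruded: 42.6 + 39.36 + 11.28 → 93.24 cm³.
Mass: 93.24 × 1.07 → 99.7668 g.
Cost = 99.7668 g / 1000 × $27.5/kg = $2.74.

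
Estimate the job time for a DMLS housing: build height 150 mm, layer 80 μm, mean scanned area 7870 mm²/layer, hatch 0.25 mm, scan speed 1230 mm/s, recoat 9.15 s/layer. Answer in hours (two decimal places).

Layers = ⌈150/0.08⌉ = 1875.
Per-layer scan distance = 7870 / 0.25, so 31480 mm.
Scan time per layer = 31480 / 1230 = 25.5935 s.
Time per layer = 25.5935 + 9.15, so 34.7435 s.
1875 layers × 34.7435 s/layer = 65144.0625 s, i.e. 18.10 hours.

18.10 hours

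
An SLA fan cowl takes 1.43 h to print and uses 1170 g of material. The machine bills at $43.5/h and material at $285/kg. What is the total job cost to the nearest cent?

$395.66

Machine-time cost = 43.5 × 1.43, so $62.205.
Material charge = 285 × 1170/1000, so $333.45.
Job cost: 62.205 + 333.45 = 395.655 ≈ $395.66.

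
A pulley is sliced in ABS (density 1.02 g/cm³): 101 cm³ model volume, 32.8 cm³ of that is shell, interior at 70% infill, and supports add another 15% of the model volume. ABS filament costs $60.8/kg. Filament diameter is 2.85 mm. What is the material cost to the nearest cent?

Interior volume: 101 − 32.8 → 68.2 cm³.
Deposited infill: 0.70 × 68.2 → 47.74 cm³.
Support: 0.15 × 101 → 15.15 cm³.
Deposited volume = 32.8 + 47.74 + 15.15 = 95.69 cm³.
Mass = 95.69 × 1.02, so 97.6038 g.
Cost = 97.6038 g / 1000 × $60.8/kg = $5.93.

$5.93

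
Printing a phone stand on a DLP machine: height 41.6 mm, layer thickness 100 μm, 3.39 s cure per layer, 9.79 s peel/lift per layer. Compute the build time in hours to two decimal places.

Layers = ⌈41.6/0.1⌉ = 416.
Each layer takes = 3.39 + 9.79, so 13.18 s.
Total = 416 × 13.18 = 5482.88 s = 1.52 hours.

1.52 hours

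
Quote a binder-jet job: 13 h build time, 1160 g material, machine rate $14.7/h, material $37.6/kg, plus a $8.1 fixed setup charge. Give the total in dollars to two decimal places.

$242.82

Machine cost = 14.7 × 13 = $191.10.
Material cost = 37.6 × 1160/1000, so $43.616.
Total = 191.10 + 43.616 + 8.1 = 242.816 ≈ $242.82.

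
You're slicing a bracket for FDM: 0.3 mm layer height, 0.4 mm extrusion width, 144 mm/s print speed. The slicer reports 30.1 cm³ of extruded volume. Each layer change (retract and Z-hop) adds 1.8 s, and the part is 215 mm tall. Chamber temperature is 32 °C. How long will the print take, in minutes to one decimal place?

Bead cross-section = 0.3 × 0.4 = 0.12 mm².
Toolpath length = 30.1 cm³ / 0.12 mm² = 30100 / 0.12 = 250833.3 mm.
Extrusion time: 250833.3 / 144 → 1741.9 s.
Layer count = ceil(215 / 0.3) = 717.
Layer-change overhead = 717 × 1.8, so 1290.6 s.
Total = 1741.9 + 1290.6 = 3032.5 s = 50.5 minutes.

50.5 minutes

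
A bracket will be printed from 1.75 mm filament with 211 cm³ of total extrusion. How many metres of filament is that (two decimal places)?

87.72 m

Cross-section of 1.75 mm filament: π·(1.75/2)² = 2.4053 mm².
L = 211000 mm³ / 2.4053 mm² = 87722.95 mm, i.e. 87.72 m.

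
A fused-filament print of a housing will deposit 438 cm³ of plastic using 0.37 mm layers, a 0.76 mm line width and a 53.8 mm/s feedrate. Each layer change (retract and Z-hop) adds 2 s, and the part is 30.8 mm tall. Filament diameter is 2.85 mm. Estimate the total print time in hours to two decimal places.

8.09 hours

Bead cross-section: 0.37 × 0.76 → 0.2812 mm².
Total extruded path = 438000/0.2812 = 1557610.2 mm.
Extrusion time: 1557610.2 / 53.8 → 28951.9 s.
Layers = ⌈30.8/0.37⌉ = 84.
Non-print overhead = 84 × 2 = 168 s.
Total = 28951.9 + 168 = 29119.9 s = 8.09 hours.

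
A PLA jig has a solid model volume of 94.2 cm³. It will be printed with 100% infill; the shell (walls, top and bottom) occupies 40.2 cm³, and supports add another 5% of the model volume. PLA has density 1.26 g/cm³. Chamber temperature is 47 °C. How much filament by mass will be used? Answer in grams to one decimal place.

Infill region: 94.2 − 40.2 → 54 cm³.
Infill volume = 1.00 × 54 = 54 cm³.
Support = 0.05 × 94.2, so 4.71 cm³.
Total extruded = 40.2 + 54 + 4.71 = 98.91 cm³.
Mass = 98.91 × 1.26 = 124.6266 g.

124.6 g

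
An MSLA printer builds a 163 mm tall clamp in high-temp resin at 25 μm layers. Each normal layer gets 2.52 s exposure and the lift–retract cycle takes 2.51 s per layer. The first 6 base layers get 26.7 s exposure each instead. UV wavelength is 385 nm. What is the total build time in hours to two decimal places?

9.15 hours

Layers = ⌈163/0.025⌉ = 6520.
Bottom layers = 6 × (26.7 + 2.51), so 175.26 s.
Regular layers: 6514 × (2.52 + 2.51) → 32765.42 s.
Sum: 175.26 + 32765.42 = 32940.68 s → 9.15 hours.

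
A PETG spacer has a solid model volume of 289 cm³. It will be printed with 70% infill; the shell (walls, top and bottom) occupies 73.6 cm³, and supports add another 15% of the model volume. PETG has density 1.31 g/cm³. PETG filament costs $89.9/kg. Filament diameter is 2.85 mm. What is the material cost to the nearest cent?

$31.53

Infill region = 289 − 73.6, so 215.4 cm³.
Deposited infill = 0.70 × 215.4 = 150.78 cm³.
Support = 0.15 × 289 = 43.35 cm³.
Deposited volume = 73.6 + 150.78 + 43.35 = 267.73 cm³.
Mass = 267.73 × 1.31, so 350.7263 g.
Cost = 350.7263 g / 1000 × $89.9/kg = $31.53.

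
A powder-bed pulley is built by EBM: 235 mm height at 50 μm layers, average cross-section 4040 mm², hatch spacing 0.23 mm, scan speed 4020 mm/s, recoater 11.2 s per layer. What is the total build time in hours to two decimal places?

20.33 hours

Layer count = ceil(235 / 0.05) = 4700.
Scan path per layer = 4040 / 0.23, so 17565.2 mm.
Per-layer scan time = 17565.2 / 4020, so 4.3695 s.
Per-layer time = 4.3695 + 11.2 = 15.5695 s.
4700 layers × 15.5695 s/layer = 73176.65 s, i.e. 20.33 hours.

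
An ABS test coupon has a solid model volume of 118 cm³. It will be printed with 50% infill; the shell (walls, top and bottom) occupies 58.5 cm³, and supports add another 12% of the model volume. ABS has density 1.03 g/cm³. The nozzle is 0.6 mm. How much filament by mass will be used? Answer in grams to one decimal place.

Volume inside the shell = 118 − 58.5 = 59.5 cm³.
Deposited infill: 0.50 × 59.5 → 29.75 cm³.
Support: 0.12 × 118 → 14.16 cm³.
Deposited volume = 58.5 + 29.75 + 14.16 = 102.41 cm³.
Mass = 102.41 × 1.03, so 105.4823 g.

105.5 g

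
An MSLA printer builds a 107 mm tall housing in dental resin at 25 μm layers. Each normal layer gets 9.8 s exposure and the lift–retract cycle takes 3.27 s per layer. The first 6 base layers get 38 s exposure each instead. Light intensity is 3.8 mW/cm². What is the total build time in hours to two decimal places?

15.59 hours

Layer count = ceil(107 / 0.025) = 4280.
Base layers = 6 × (38 + 3.27) = 247.62 s.
Remaining layers = 4274 × (9.8 + 3.27) = 55861.18 s.
Total = 247.62 + 55861.18 = 56108.8 s = 15.59 hours.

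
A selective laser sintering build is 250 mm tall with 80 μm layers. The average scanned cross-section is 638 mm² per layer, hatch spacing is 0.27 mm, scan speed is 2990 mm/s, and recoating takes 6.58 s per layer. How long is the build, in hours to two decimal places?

6.40 hours

Layers = ⌈250/0.08⌉ = 3125.
Per-layer scan distance: 638 / 0.27 → 2363 mm.
Per-layer scan time: 2363 / 2990 → 0.7903 s.
Layer cycle: 0.7903 + 6.58 → 7.3703 s.
3125 layers × 7.3703 s/layer = 23032.1875 s, i.e. 6.40 hours.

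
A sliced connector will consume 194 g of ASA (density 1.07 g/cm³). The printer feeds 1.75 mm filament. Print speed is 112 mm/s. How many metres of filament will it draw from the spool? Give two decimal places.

Extruded volume: 194/1.07 = 181.3084 cm³ (181308.4 mm³).
Filament cross-section = π × (1.75/2)² = 2.4053 mm².
Length = 181308.4 / 2.4053 = 75378.71 mm = 75.38 m.

75.38 m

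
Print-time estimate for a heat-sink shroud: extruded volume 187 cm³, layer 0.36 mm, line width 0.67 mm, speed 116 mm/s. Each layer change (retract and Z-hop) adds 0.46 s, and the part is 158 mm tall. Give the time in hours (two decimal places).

Extrusion cross-section = 0.36 × 0.67, so 0.2412 mm².
Total extruded path = 187000/0.2412 = 775290.2 mm.
Extrusion time = 775290.2 / 116, so 6683.5 s.
Layer count = ceil(158 / 0.36) = 439.
Non-print overhead = 439 × 0.46 = 201.94 s.
Total = 6683.5 + 201.94 = 6885.44 s = 1.91 hours.

1.91 hours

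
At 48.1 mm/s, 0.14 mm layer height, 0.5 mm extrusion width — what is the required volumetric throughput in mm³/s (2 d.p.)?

3.37

A = 0.14 × 0.5, so 0.07 mm².
Volumetric flow = 48.1 × 0.07 = 3.37 mm³/s.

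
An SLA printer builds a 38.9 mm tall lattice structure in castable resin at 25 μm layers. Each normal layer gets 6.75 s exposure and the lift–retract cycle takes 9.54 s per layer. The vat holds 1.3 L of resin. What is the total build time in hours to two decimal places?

Number of layers: 38.9 / 0.025 → 1556 (rounded up).
Per-layer time = 6.75 + 9.54 = 16.29 s.
Build time: 1556 × 16.29 s = 25347.24 s, i.e. 7.04 hours.

7.04 hours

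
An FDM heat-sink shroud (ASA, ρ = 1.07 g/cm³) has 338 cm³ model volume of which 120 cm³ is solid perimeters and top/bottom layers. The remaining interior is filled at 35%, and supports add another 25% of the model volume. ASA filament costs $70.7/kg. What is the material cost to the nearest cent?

$21.24

Volume inside the shell: 338 − 120 → 218 cm³.
Deposited infill = 0.35 × 218, so 76.3 cm³.
Support: 0.25 × 338 → 84.5 cm³.
Total printed volume = 120 + 76.3 + 84.5 = 280.8 cm³.
Mass = 280.8 × 1.07 = 300.456 g.
Cost = 300.456 g / 1000 × $70.7/kg = $21.24.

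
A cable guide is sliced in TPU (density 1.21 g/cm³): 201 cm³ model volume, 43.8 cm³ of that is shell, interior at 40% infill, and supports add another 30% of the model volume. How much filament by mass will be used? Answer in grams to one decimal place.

Volume inside the shell = 201 − 43.8 = 157.2 cm³.
Deposited infill: 0.40 × 157.2 → 62.88 cm³.
Support: 0.30 × 201 → 60.3 cm³.
Total extruded = 43.8 + 62.88 + 60.3 = 166.98 cm³.
Mass: 166.98 × 1.21 → 202.0458 g.

202.0 g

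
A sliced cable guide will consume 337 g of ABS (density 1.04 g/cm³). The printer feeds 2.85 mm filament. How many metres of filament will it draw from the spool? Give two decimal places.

Extruded volume: 337/1.04 = 324.0385 cm³ (324038.5 mm³).
Filament cross-section = π × (2.85/2)² = 6.3794 mm².
Length = 324038.5 / 6.3794 = 50794.51 mm = 50.79 m.

50.79 m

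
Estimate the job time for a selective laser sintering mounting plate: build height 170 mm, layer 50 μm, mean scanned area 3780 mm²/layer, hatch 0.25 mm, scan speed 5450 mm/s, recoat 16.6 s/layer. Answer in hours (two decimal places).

18.30 hours

Layers = ⌈170/0.05⌉ = 3400.
Per-layer scan distance: 3780 / 0.25 → 15120 mm.
Laser time per layer = 15120 / 5450, so 2.7743 s.
Per-layer time = 2.7743 + 16.6, so 19.3743 s.
3400 layers × 19.3743 s/layer = 65872.62 s, i.e. 18.30 hours.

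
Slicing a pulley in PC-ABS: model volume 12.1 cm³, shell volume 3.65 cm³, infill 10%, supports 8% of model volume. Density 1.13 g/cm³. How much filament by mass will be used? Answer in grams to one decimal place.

Volume inside the shell: 12.1 − 3.65 → 8.45 cm³.
Deposited infill: 0.10 × 8.45 → 0.845 cm³.
Support: 0.08 × 12.1 → 0.968 cm³.
Total extruded = 3.65 + 0.845 + 0.968, so 5.463 cm³.
Mass = 5.463 × 1.13, so 6.17319 g.

6.2 g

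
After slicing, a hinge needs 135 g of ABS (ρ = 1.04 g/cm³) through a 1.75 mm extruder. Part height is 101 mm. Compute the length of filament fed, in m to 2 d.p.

Extruded volume: 135/1.04 = 129.8077 cm³ (129807.7 mm³).
Filament cross-section = π × (1.75/2)² = 2.4053 mm².
L = V/A = 129807.7/2.4053 = 53967.36 mm → 53.97 m.

53.97 m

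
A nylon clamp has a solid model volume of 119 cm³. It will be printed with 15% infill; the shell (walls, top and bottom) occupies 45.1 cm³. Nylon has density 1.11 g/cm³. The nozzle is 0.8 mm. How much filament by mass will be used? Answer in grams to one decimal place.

62.4 g

Infill region = 119 − 45.1, so 73.9 cm³.
Infill volume = 0.15 × 73.9 = 11.085 cm³.
Deposited volume = 45.1 + 11.085, so 56.185 cm³.
Mass: 56.185 × 1.11 → 62.36535 g.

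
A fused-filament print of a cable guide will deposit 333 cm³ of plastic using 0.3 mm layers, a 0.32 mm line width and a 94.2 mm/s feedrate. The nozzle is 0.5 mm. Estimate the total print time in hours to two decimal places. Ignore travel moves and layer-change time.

Line area = 0.3 × 0.32 = 0.096 mm².
Total extruded path = 333000/0.096 = 3468750 mm.
Time extruding: 3468750 / 94.2 → 36823.2 s.
Converting: 36823.2 s = 10.23 hours.

10.23 hours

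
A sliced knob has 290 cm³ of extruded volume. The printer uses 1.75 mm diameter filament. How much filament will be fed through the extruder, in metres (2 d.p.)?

Cross-section of 1.75 mm filament: π·(1.75/2)² = 2.4053 mm².
Length = 290 cm³ / 2.4053 mm² = 290000 / 2.4053 = 120567.08 mm = 120.57 m.

120.57 m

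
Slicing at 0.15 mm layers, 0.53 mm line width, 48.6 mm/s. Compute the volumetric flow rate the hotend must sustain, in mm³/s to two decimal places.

A = 0.15 × 0.53 = 0.0795 mm².
Q = v·A = 48.6 × 0.0795 = 3.86 mm³/s.

3.86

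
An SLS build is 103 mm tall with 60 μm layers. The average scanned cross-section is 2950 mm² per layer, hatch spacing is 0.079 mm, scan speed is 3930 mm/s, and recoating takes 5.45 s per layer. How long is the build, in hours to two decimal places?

Layers = ⌈103/0.06⌉ = 1717.
Per-layer scan distance = 2950 / 0.079, so 37341.8 mm.
Scan time per layer = 37341.8 / 3930 = 9.5017 s.
Time per layer = 9.5017 + 5.45, so 14.9517 s.
1717 layers × 14.9517 s/layer = 25672.0689 s, i.e. 7.13 hours.

7.13 hours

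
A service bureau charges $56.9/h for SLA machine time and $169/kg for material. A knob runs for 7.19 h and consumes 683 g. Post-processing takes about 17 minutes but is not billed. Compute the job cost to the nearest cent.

$524.54

Machine cost = 56.9 × 7.19, so $409.111.
Feedstock cost = 169 × 683/1000 = $115.427.
Job cost: 409.111 + 115.427 = 524.538 ≈ $524.54.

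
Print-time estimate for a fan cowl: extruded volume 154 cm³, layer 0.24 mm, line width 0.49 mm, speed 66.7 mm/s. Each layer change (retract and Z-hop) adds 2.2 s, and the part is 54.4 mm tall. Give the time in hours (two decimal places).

5.59 hours

Bead cross-section = 0.24 × 0.49, so 0.1176 mm².
Path length: 154000 mm³ / 0.1176 mm² → 1309523.8 mm.
Print-move time: 1309523.8 / 66.7 → 19633 s.
Number of layers: 54.4 / 0.24 → 227 (rounded up).
Layer-change overhead = 227 × 2.2, so 499.4 s.
Total = 19633 + 499.4 = 20132.4 s = 5.59 hours.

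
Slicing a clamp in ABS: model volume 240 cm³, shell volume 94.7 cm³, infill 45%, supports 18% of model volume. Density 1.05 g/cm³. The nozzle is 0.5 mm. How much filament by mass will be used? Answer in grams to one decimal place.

213.4 g

Infill region = 240 − 94.7 = 145.3 cm³.
Deposited infill = 0.45 × 145.3, so 65.385 cm³.
Support = 0.18 × 240 = 43.2 cm³.
Total extruded = 94.7 + 65.385 + 43.2, so 203.285 cm³.
Mass = 203.285 × 1.05, so 213.44925 g.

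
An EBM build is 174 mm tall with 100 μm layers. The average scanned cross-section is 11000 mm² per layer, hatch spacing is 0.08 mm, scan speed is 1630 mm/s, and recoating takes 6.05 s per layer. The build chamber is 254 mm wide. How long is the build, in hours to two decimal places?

Layers = ⌈174/0.1⌉ = 1740.
Per-layer scan distance = 11000 / 0.08, so 137500 mm.
Scan time per layer: 137500 / 1630 → 84.3558 s.
Time per layer: 84.3558 + 6.05 → 90.4058 s.
Build time = 1740 × 90.4058 = 157306.092 s = 43.70 hours.

43.70 hours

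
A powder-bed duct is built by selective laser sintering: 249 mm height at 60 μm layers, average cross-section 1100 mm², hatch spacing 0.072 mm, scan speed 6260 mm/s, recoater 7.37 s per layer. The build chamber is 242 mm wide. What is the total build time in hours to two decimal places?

11.31 hours

Layer count = ceil(249 / 0.06) = 4150.
Per-layer scan distance: 1100 / 0.072 → 15277.8 mm.
Per-layer scan time: 15277.8 / 6260 → 2.4405 s.
Time per layer = 2.4405 + 7.37 = 9.8105 s.
4150 layers × 9.8105 s/layer = 40713.575 s, i.e. 11.31 hours.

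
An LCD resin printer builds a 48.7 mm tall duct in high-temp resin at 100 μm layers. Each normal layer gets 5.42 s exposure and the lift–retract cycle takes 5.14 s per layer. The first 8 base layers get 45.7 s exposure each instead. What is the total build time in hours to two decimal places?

Number of layers: 48.7 / 0.1 → 487 (rounded up).
Base layers: 8 × (45.7 + 5.14) → 406.72 s.
Remaining layers = 479 × (5.42 + 5.14), so 5058.24 s.
Sum: 406.72 + 5058.24 = 5464.96 s → 1.52 hours.

1.52 hours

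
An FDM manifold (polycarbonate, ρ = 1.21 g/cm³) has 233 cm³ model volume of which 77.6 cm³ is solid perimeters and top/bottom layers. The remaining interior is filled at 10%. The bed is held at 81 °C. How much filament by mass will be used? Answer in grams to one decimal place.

112.7 g

Volume inside the shell: 233 − 77.6 → 155.4 cm³.
Infill deposited = 0.10 × 155.4 = 15.54 cm³.
Total extruded = 77.6 + 15.54, so 93.14 cm³.
Mass: 93.14 × 1.21 → 112.6994 g.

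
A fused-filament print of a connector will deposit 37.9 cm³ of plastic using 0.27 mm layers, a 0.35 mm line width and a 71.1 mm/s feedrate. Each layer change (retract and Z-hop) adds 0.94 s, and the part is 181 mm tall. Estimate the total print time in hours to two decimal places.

Extrusion cross-section = 0.27 × 0.35 = 0.0945 mm².
Total extruded path = 37900/0.0945 = 401058.2 mm.
Extrusion time = 401058.2 / 71.1, so 5640.8 s.
Number of layers: 181 / 0.27 → 671 (rounded up).
Layer-change overhead: 671 × 0.94 → 630.74 s.
Altogether 5640.8 + 630.74 = 6271.54 s, i.e. 1.74 hours.

1.74 hours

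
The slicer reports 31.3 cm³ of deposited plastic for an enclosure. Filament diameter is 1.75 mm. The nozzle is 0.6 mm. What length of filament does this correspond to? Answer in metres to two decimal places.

13.01 m

Filament cross-section = π × (1.75/2)² = 2.4053 mm².
Length = 31.3 cm³ / 2.4053 mm² = 31300 / 2.4053 = 13012.93 mm = 13.01 m.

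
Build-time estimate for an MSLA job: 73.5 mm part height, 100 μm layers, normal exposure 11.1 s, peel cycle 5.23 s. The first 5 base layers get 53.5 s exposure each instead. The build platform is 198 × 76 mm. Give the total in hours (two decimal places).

3.39 hours

Number of layers: 73.5 / 0.1 → 735 (rounded up).
Bottom layers: 5 × (53.5 + 5.23) → 293.65 s.
Regular layers: 730 × (11.1 + 5.23) → 11920.9 s.
Sum: 293.65 + 11920.9 = 12214.55 s → 3.39 hours.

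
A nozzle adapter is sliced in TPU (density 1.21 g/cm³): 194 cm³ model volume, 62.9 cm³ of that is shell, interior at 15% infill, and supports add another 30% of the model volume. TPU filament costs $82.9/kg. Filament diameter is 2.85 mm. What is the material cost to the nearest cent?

$14.12

Volume inside the shell = 194 − 62.9 = 131.1 cm³.
Infill volume = 0.15 × 131.1, so 19.665 cm³.
Support = 0.30 × 194, so 58.2 cm³.
Total printed volume = 62.9 + 19.665 + 58.2 = 140.765 cm³.
Mass = 140.765 × 1.21, so 170.32565 g.
At $82.9/kg: 170.32565/1000 × 82.9 = $14.12.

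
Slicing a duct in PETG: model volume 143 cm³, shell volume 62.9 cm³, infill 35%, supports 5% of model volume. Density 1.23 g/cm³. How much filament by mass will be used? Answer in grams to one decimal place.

Interior volume = 143 − 62.9 = 80.1 cm³.
Infill deposited = 0.35 × 80.1, so 28.035 cm³.
Support: 0.05 × 143 → 7.15 cm³.
Total printed volume = 62.9 + 28.035 + 7.15, so 98.085 cm³.
Mass = 98.085 × 1.23 = 120.64455 g.

120.6 g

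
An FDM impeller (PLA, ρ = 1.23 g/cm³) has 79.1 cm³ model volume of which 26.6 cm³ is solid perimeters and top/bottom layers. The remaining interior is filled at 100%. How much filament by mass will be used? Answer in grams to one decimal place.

Volume inside the shell = 79.1 − 26.6 = 52.5 cm³.
Infill deposited: 1.00 × 52.5 → 52.5 cm³.
Total printed volume: 26.6 + 52.5 → 79.1 cm³.
Mass: 79.1 × 1.23 → 97.293 g.

97.3 g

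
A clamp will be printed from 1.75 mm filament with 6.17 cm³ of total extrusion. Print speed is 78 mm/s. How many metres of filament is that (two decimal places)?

2.57 m

Filament cross-section = π × (1.75/2)² = 2.4053 mm².
L = 6170 mm³ / 2.4053 mm² = 2565.17 mm, i.e. 2.57 m.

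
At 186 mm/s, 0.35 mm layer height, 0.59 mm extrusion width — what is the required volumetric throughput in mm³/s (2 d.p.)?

Extrusion cross-section = 0.35 × 0.59 = 0.2065 mm².
Q = v·A = 186 × 0.2065 = 38.41 mm³/s.

38.41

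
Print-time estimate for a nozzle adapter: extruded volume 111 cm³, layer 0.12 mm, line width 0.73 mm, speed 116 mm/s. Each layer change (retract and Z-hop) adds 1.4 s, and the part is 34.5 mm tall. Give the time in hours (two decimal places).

Bead cross-section = 0.12 × 0.73 = 0.0876 mm².
Path length: 111000 mm³ / 0.0876 mm² → 1267123.3 mm.
Time extruding: 1267123.3 / 116 → 10923.5 s.
Layer count = ceil(34.5 / 0.12) = 288.
Layer-change overhead: 288 × 1.4 → 403.2 s.
Altogether 10923.5 + 403.2 = 11326.7 s, i.e. 3.15 hours.

3.15 hours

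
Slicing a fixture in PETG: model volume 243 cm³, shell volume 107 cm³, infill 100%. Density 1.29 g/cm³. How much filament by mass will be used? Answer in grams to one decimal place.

Infill region = 243 − 107, so 136 cm³.
Infill deposited = 1.00 × 136 = 136 cm³.
Deposited volume: 107 + 136 → 243 cm³.
Mass = 243 × 1.29, so 313.47 g.

313.5 g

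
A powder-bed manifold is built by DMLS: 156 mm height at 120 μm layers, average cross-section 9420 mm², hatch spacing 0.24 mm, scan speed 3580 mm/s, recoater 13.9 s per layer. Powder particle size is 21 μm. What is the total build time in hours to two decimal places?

Number of layers: 156 / 0.12 → 1300 (rounded up).
Hatch length per layer = 9420 / 0.24, so 39250 mm.
Laser time per layer = 39250 / 3580 = 10.9637 s.
Layer cycle = 10.9637 + 13.9, so 24.8637 s.
Total: 1300 × 24.8637 s = 32322.81 s → 8.98 hours.

8.98 hours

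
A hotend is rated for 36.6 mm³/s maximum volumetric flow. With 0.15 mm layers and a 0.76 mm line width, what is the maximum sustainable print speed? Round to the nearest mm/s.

321 mm/s

Extrusion cross-section: 0.15 × 0.76 → 0.114 mm².
Max speed = 36.6 / 0.114 = 321.05 ≈ 321 mm/s.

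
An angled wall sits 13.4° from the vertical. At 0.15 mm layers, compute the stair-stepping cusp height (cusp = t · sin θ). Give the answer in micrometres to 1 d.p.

34.8 μm

Cusp = layer height × sin(13.4°) = 0.15 × 0.2317 = 0.034755 mm = 34.8 μm.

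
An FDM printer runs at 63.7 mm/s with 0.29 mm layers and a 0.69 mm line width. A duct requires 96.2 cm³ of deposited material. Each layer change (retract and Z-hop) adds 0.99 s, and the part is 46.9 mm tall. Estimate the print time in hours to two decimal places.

2.14 hours

Bead cross-section = 0.29 × 0.69, so 0.2001 mm².
Toolpath length = 96.2 cm³ / 0.2001 mm² = 96200 / 0.2001 = 480759.6 mm.
Time extruding: 480759.6 / 63.7 → 7547.2 s.
Layers = ⌈46.9/0.29⌉ = 162.
Layer-change overhead = 162 × 0.99, so 160.38 s.
Total = 7547.2 + 160.38 = 7707.58 s = 2.14 hours.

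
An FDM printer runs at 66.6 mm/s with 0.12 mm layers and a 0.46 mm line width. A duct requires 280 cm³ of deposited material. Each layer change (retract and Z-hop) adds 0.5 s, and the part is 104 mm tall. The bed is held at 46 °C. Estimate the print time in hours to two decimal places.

21.28 hours

Line area = 0.12 × 0.46 = 0.0552 mm².
Total extruded path = 280000/0.0552 = 5072463.8 mm.
Print-move time: 5072463.8 / 66.6 → 76163.1 s.
Number of layers: 104 / 0.12 → 867 (rounded up).
Non-print overhead = 867 × 0.5 = 433.5 s.
Altogether 76163.1 + 433.5 = 76596.6 s, i.e. 21.28 hours.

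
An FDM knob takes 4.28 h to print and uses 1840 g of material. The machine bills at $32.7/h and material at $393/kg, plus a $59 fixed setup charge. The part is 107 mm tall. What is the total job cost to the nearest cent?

Time charge = 32.7 × 4.28, so $139.956.
Material charge = 393 × 1840/1000, so $723.12.
Total = 139.956 + 723.12 + 59 = 922.076 ≈ $922.08.

$922.08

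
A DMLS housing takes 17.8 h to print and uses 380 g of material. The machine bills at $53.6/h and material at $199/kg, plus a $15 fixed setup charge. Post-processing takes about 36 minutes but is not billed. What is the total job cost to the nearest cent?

$1044.70

Machine-time cost: 53.6 × 17.8 → $954.08.
Feedstock cost = 199 × 380/1000 = $75.62.
Total = 954.08 + 75.62 + 15 = $1044.70.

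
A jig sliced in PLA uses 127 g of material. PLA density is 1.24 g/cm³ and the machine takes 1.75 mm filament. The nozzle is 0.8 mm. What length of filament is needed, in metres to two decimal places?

42.58 m

Extruded volume: 127/1.24 = 102.4194 cm³ (102419.4 mm³).
Cross-section of 1.75 mm filament: π·(1.75/2)² = 2.4053 mm².
L = V/A = 102419.4/2.4053 = 42580.72 mm → 42.58 m.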